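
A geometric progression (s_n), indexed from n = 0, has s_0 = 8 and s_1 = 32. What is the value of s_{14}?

Common ratio r = 4.
s_n = 8·4^(n-0).
s_{14} = 8·4^14 = 2147483648.

2147483648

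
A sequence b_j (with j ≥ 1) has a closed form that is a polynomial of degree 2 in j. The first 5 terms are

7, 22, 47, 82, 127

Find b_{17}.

1447

1st diffs: 15, 25, 35, 45.
2nd diffs: 10, 10, 10 (constant).
Newton forward-difference form: b_j = 7 + 15·C(j-1,1) + 10·C(j-1,2).
At j = 17: j-1 = 16, so b_{17} = 7 + 240 + 1200 = 1447.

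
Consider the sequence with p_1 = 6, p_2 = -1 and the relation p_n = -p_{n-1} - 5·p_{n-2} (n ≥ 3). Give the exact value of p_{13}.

-78954

p_3 = -29, p_4 = 34, p_5 = 111, …, p_{10} = -8086, p_{11} = 9631, p_{12} = 30799, p_{13} = -78954.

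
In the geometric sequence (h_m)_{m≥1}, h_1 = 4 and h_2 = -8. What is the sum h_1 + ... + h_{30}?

-1431655764

Common ratio r = -2.
h_m = 4·(-2)^(m-1).
S = 4·((-2)^30 - 1)/(-2 - 1) = 4·(1073741824 - 1)/(-3) = -1431655764.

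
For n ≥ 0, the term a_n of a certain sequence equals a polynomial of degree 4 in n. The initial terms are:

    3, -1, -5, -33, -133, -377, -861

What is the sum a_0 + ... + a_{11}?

1st diffs: -4, -4, -28, -100, -244, -484.
2nd diffs: 0, -24, -72, -144, -240.
3rd diffs: -24, -48, -72, -96.
4th diffs: -24, -24, -24 (constant).
Newton forward-difference form: a_n = 3 + (-4)·C(n,1) + (-24)·C(n,3) + (-24)·C(n,4).
Continuing: …, -1705, -3053, -5073, -7957, …, a_{11} = -11921.
Summing n = 0..11 (12 terms) gives -31116.

-31116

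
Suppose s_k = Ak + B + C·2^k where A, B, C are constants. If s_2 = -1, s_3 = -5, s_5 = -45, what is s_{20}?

-2097073

Plug in k = 2, 3, 5: 2A + B + 4C = -1; 3A + B + 8C = -5; 5A + B + 32C = -45.
Subtracting the first from the second: A + 4C = -4.
Subtracting the second from the third: 2A + 24C = -40.
Solving: C = -2, A = 4, then B = -1.
So s_k = 4·k + (-1) + (-2)·2^k; at k=20 this is -2097073.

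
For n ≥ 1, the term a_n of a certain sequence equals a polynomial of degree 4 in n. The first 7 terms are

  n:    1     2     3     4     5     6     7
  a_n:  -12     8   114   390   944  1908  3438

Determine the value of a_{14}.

48140

1st diffs: 20, 106, 276, 554, 964, 1530.
2nd diffs: 86, 170, 278, 410, 566.
3rd diffs: 84, 108, 132, 156.
4th diffs: 24, 24, 24 (constant).
Newton forward-difference form: a_n = -12 + 20·C(n-1,1) + 86·C(n-1,2) + 84·C(n-1,3) + 24·C(n-1,4).
At n = 14: n-1 = 13, so a_{14} = -12 + 260 + 6708 + 24024 + 17160 = 48140.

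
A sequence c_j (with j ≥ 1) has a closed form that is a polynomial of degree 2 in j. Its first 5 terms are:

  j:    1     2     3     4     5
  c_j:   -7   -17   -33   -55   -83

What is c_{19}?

1st diffs: -10, -16, -22, -28.
2nd diffs: -6, -6, -6 (constant).
Newton forward-difference form: c_j = -7 + (-10)·C(j-1,1) + (-6)·C(j-1,2).
At j = 19: j-1 = 18, so c_{19} = -7 - 180 - 918 = -1105.

-1105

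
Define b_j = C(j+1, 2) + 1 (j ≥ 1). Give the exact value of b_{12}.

79

C(13, 2) = 78, so b_{12} = 79.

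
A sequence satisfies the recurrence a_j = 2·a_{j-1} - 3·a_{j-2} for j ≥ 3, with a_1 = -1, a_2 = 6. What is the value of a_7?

Compute successive terms:
a_3 = 15;  a_4 = 12;  a_5 = -21;  a_6 = -78;  a_7 = -93.

-93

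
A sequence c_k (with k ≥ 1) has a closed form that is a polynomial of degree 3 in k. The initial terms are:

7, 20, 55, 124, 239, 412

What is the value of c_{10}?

1924

1st diffs: 13, 35, 69, 115, 173.
2nd diffs: 22, 34, 46, 58.
3rd diffs: 12, 12, 12 (constant).
Newton forward-difference form: c_k = 7 + 13·C(k-1,1) + 22·C(k-1,2) + 12·C(k-1,3).
At k = 10: k-1 = 9, so c_{10} = 7 + 117 + 792 + 1008 = 1924.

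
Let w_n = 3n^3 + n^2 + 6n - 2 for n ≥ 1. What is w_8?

1646

w_8 = 3·8^3 + 1·8^2 + 6·8 - 2 = 1646.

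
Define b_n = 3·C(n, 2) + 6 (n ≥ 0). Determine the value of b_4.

24

C(4, 2) = 6, so b_4 = 24.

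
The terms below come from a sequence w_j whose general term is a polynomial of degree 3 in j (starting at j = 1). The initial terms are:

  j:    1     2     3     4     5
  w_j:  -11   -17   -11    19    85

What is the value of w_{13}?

3349

1st diffs: -6, 6, 30, 66.
2nd diffs: 12, 24, 36.
3rd diffs: 12, 12 (constant).
Newton forward-difference form: w_j = -11 + (-6)·C(j-1,1) + 12·C(j-1,2) + 12·C(j-1,3).
At j = 13: j-1 = 12, so w_{13} = -11 - 72 + 792 + 2640 = 3349.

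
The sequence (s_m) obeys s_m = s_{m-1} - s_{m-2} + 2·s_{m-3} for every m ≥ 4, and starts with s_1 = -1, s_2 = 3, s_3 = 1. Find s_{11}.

Iterate the recurrence:
s_4 = -4; s_5 = 1; s_6 = 7; s_7 = -2; s_8 = -7; s_9 = 9; s_{10} = 12; s_{11} = -11.

-11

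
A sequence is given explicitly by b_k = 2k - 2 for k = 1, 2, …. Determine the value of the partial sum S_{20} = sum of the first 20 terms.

380

Over k = 1..20: Σk = 210.
Total = (2)·210 + (-2)·20 = 380.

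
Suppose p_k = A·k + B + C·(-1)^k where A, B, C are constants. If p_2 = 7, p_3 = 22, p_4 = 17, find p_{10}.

At k = 2, 3, 4: 2A + B + C = 7; 3A + B - C = 22; 4A + B + C = 17.
Subtracting the first from the second: A - 2C = 15.
Subtracting the second from the third: A + 2C = -5.
Solving: C = -5, A = 5, then B = 2.
Hence p_{10} = 5·10 + 2 + (-5)·1 = 47.

47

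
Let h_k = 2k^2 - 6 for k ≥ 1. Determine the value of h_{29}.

1676

h_{29} = 2·29^2 - 6 = 1676.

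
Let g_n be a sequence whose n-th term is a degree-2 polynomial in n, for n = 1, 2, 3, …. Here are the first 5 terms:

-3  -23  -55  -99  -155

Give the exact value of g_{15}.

-1375

1st diffs: -20, -32, -44, -56.
2nd diffs: -12, -12, -12 (constant).
Newton forward-difference form: g_n = -3 + (-20)·C(n-1,1) + (-12)·C(n-1,2).
At n = 15: n-1 = 14, so g_{15} = -3 - 280 - 1092 = -1375.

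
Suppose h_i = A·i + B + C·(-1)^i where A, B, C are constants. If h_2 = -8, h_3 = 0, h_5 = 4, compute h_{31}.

Write the equations: 2A + B + C = -8; 3A + B - C = 0; 5A + B - C = 4.
Subtracting the first from the second: A - 2C = 8.
Subtracting the second from the third: 2A = 4.
Solving: C = -3, A = 2, then B = -9.
Hence h_{31} = 2·31 + (-9) + (-3)·(-1) = 56.

56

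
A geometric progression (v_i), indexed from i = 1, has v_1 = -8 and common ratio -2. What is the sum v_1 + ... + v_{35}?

-91625968984

v_i = (-8)·(-2)^(i-1).
S = (-8)·((-2)^35 - 1)/(-2 - 1) = (-8)·(-34359738368 - 1)/(-3) = -91625968984.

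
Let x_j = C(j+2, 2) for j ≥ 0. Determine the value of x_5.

21

C(7, 2) = 21, so x_5 = 21.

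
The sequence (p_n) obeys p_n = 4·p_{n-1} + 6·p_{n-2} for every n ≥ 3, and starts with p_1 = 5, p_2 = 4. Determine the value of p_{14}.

Compute successive terms:
p_3 = 46  p_4 = 208  p_5 = 1108  …  p_{11} = 20850400  p_{12} = 107635456  p_{13} = 555644224  p_{14} = 2868389632.

2868389632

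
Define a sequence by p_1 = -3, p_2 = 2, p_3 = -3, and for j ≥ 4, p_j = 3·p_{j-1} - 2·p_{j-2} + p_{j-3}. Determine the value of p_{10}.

p_4 = -16; p_5 = -40; p_6 = -91; p_7 = -209; p_8 = -485; p_9 = -1128; p_{10} = -2623.

-2623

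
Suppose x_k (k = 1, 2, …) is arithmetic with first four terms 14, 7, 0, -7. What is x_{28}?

Common difference d = -7.
x_k = 14 + (k - 1)·(-7).
x_{28} = 14 + 27·(-7) = -175.

-175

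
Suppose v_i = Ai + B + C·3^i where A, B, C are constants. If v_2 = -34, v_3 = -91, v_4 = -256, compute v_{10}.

-177178

The three given values yield: 2A + B + 9C = -34; 3A + B + 27C = -91; 4A + B + 81C = -256.
Subtracting the first from the second: A + 18C = -57.
Subtracting the second from the third: A + 54C = -165.
Solving: C = -3, A = -3, then B = -1.
So v_i = -3·i + (-1) + (-3)·3^i; at i=10 this is -177178.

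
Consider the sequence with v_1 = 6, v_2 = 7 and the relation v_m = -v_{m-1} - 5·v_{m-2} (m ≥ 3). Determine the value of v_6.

Applying the relation repeatedly:
v_3 = -37  v_4 = 2  v_5 = 183  v_6 = -193.

-193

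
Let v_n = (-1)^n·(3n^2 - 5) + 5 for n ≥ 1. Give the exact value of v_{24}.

1728

(-1)^24 = 1; 3n^2 - 5 at n=24 is 1723; so v_{24} = 1728.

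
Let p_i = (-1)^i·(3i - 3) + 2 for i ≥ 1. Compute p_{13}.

-34

(-1)^13 = -1; 3i - 3 at i=13 is 36; so p_{13} = -34.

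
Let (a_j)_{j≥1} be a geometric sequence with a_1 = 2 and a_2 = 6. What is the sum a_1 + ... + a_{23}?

Common ratio r = 3.
a_j = 2·3^(j-1).
S = 2·(3^23 - 1)/(3 - 1) = 2·(94143178827 - 1)/(2) = 94143178826.

94143178826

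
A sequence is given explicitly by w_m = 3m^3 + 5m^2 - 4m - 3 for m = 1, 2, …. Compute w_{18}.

w_{18} = 3·18^3 + 5·18^2 - 4·18 - 3 = 19041.

19041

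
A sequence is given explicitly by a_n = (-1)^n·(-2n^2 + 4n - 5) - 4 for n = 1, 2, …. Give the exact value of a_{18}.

-585

(-1)^18 = 1; -2n^2 + 4n - 5 at n=18 is -581; so a_{18} = -585.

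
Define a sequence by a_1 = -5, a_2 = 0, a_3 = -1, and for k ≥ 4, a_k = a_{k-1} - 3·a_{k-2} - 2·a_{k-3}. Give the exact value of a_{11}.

44

a_4 = 9  a_5 = 12  a_6 = -13  a_7 = -67  a_8 = -52  a_9 = 175  a_{10} = 465  a_{11} = 44.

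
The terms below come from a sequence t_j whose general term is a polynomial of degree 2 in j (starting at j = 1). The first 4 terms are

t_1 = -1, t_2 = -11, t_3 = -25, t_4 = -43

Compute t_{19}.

1st diffs: -10, -14, -18.
2nd diffs: -4, -4 (constant).
So t_j = -2j^2 - 4j + 5.
Evaluating at j = 19 gives t_{19} = -793.

-793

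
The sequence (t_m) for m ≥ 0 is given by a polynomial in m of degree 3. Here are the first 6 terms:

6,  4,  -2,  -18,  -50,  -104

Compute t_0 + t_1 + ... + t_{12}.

-5512

1st diffs: -2, -6, -16, -32, -54.
2nd diffs: -4, -10, -16, -22.
3rd diffs: -6, -6, -6 (constant).
Newton forward-difference form: t_m = 6 + (-2)·C(m,1) + (-4)·C(m,2) + (-6)·C(m,3).
Continuing: …, -186, -302, -458, -660, …, t_{12} = -1602.
Summing m = 0..12 (13 terms) gives -5512.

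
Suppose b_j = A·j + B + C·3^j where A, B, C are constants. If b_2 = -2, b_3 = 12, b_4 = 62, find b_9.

At j = 2, 3, 4: 2A + B + 9C = -2; 3A + B + 27C = 12; 4A + B + 81C = 62.
Subtracting the first from the second: A + 18C = 14.
Subtracting the second from the third: A + 54C = 50.
Solving: C = 1, A = -4, then B = -3.
Hence b_9 = -4·9 + (-3) + 1·19683 = 19644.

19644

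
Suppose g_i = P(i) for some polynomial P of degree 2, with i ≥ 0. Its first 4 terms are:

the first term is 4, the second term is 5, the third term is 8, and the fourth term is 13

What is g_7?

1st diffs: 1, 3, 5.
2nd diffs: 2, 2 (constant).
So g_i = i^2 + 4.
Evaluating at i = 7 gives g_7 = 53.

53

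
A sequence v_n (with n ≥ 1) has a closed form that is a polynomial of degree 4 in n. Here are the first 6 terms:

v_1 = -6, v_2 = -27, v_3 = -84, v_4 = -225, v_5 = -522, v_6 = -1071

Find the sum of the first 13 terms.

1st diffs: -21, -57, -141, -297, -549.
2nd diffs: -36, -84, -156, -252.
3rd diffs: -48, -72, -96.
4th diffs: -24, -24 (constant).
Newton forward-difference form: v_n = -6 + (-21)·C(n-1,1) + (-36)·C(n-1,2) + (-48)·C(n-1,3) + (-24)·C(n-1,4).
Continuing: …, -1992, -3429, -5550, -8547, …, v_{13} = -25074.
Summing n = 1..13 (13 terms) gives -77220.

-77220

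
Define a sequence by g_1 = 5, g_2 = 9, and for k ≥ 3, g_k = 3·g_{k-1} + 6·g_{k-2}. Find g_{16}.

11264351265

Step forward from the initial values:
g_3 = 57  g_4 = 225  g_5 = 1017  …  g_{13} = 134766585  g_{14} = 589236849  g_{15} = 2576310057  g_{16} = 11264351265.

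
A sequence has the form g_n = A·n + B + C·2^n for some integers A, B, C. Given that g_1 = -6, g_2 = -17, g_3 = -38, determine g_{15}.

The three given values yield: A + B + 2C = -6; 2A + B + 4C = -17; 3A + B + 8C = -38.
Subtracting the first from the second: A + 2C = -11.
Subtracting the second from the third: A + 4C = -21.
Solving: C = -5, A = -1, then B = 5.
Therefore g_{15} = -15 + 5 + (-5)·32768 = -163850.

-163850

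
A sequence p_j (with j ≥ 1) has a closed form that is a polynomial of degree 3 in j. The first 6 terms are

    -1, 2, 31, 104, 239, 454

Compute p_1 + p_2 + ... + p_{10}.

1st diffs: 3, 29, 73, 135, 215.
2nd diffs: 26, 44, 62, 80.
3rd diffs: 18, 18, 18 (constant).
Newton forward-difference form: p_j = -1 + 3·C(j-1,1) + 26·C(j-1,2) + 18·C(j-1,3).
Continuing: 767, 1196, 1759, 2474.
Summing j = 1..10 (10 terms) gives 7025.

7025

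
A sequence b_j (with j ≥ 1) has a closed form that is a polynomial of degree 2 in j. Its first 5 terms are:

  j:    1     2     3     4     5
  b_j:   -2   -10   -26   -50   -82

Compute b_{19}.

1st diffs: -8, -16, -24, -32.
2nd diffs: -8, -8, -8 (constant).
So b_j = -4j^2 + 4j - 2.
Evaluating at j = 19 gives b_{19} = -1370.

-1370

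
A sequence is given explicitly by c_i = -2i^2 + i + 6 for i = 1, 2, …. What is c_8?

c_8 = -2·8^2 + 1·8 + 6 = -114.

-114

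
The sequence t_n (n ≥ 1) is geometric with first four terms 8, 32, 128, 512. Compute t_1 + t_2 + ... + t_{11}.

11184808

Common ratio r = 4.
t_n = 8·4^(n-1).
S = 8·(4^11 - 1)/(4 - 1) = 8·(4194304 - 1)/(3) = 11184808.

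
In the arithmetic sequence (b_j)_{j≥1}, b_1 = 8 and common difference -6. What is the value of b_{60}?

-346

b_j = 8 + (j - 1)·(-6).
b_{60} = 8 + 59·(-6) = -346.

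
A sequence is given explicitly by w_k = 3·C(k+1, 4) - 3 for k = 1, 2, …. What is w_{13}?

3000

C(14, 4) = 1001, so w_{13} = 3000.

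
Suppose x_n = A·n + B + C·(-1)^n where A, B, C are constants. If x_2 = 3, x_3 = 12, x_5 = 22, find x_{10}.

43

At n = 2, 3, 5: 2A + B + C = 3; 3A + B - C = 12; 5A + B - C = 22.
Subtracting the first from the second: A - 2C = 9.
Subtracting the second from the third: 2A = 10.
Solving: C = -2, A = 5, then B = -5.
Hence x_{10} = 5·10 + (-5) + (-2)·1 = 43.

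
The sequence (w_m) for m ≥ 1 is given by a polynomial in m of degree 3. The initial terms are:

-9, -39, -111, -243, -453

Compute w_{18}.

1st diffs: -30, -72, -132, -210.
2nd diffs: -42, -60, -78.
3rd diffs: -18, -18 (constant).
So w_m = -3m^3 - 3m^2 - 3.
Evaluating at m = 18 gives w_{18} = -18471.

-18471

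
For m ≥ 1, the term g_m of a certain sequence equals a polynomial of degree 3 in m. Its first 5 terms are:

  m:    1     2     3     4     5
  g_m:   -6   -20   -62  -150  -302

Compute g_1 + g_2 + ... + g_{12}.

1st diffs: -14, -42, -88, -152.
2nd diffs: -28, -46, -64.
3rd diffs: -18, -18 (constant).
So g_m = -3m^3 + 4m^2 - 5m - 2.
Continuing: …, -536, -870, -1322, -1910, …, g_{12} = -4670.
Summing m = 1..12 (12 terms) gives -16066.

-16066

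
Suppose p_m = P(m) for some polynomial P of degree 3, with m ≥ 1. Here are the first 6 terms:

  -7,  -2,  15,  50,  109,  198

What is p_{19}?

1st diffs: 5, 17, 35, 59, 89.
2nd diffs: 12, 18, 24, 30.
3rd diffs: 6, 6, 6 (constant).
Newton forward-difference form: p_m = -7 + 5·C(m-1,1) + 12·C(m-1,2) + 6·C(m-1,3).
At m = 19: m-1 = 18, so p_{19} = -7 + 90 + 1836 + 4896 = 6815.

6815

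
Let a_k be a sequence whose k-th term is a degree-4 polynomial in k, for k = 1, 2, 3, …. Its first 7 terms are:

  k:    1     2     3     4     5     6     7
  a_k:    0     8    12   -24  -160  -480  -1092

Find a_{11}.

-9460

1st diffs: 8, 4, -36, -136, -320, -612.
2nd diffs: -4, -40, -100, -184, -292.
3rd diffs: -36, -60, -84, -108.
4th diffs: -24, -24, -24 (constant).
Newton forward-difference form: a_k = 8·C(k-1,1) + (-4)·C(k-1,2) + (-36)·C(k-1,3) + (-24)·C(k-1,4).
At k = 11: k-1 = 10, so a_{11} = 80 - 180 - 4320 - 5040 = -9460.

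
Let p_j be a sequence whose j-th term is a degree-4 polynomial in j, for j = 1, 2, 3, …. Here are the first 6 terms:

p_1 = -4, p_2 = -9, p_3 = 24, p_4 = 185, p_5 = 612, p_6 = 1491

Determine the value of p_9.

9420

1st diffs: -5, 33, 161, 427, 879.
2nd diffs: 38, 128, 266, 452.
3rd diffs: 90, 138, 186.
4th diffs: 48, 48 (constant).
Newton forward-difference form: p_j = -4 + (-5)·C(j-1,1) + 38·C(j-1,2) + 90·C(j-1,3) + 48·C(j-1,4).
At j = 9: j-1 = 8, so p_9 = -4 - 40 + 1064 + 5040 + 3360 = 9420.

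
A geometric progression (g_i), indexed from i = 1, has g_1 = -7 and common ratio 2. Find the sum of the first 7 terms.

g_i = (-7)·2^(i-1).
S = (-7)·(2^7 - 1)/(2 - 1) = (-7)·(128 - 1)/(1) = -889.

-889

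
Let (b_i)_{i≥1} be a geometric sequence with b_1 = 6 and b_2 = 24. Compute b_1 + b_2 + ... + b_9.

524286

Common ratio r = 4.
b_i = 6·4^(i-1).
S = 6·(4^9 - 1)/(4 - 1) = 6·(262144 - 1)/(3) = 524286.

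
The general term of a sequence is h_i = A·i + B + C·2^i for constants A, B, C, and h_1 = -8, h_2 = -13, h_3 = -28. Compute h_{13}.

The three given values yield: A + B + 2C = -8; 2A + B + 4C = -13; 3A + B + 8C = -28.
Subtracting the first from the second: A + 2C = -5.
Subtracting the second from the third: A + 4C = -15.
Solving: C = -5, A = 5, then B = -3.
Therefore h_{13} = 65 + (-3) + (-5)·8192 = -40898.

-40898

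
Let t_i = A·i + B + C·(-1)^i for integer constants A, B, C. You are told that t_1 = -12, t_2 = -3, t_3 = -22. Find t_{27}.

The three given values yield: A + B - C = -12; 2A + B + C = -3; 3A + B - C = -22.
Subtracting the first from the second: A + 2C = 9.
Subtracting the second from the third: A - 2C = -19.
Solving: C = 7, A = -5, then B = 0.
Therefore t_{27} = -135 + 0 + 7·(-1) = -142.

-142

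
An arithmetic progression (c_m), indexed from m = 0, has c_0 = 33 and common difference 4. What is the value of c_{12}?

c_m = 33 + (m - 0)·4.
c_{12} = 33 + 12·4 = 81.

81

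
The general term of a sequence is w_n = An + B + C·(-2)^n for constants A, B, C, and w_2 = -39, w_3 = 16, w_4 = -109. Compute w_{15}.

163756

Plug in n = 2, 3, 4: 2A + B + 4C = -39; 3A + B - 8C = 16; 4A + B + 16C = -109.
Subtracting the first from the second: A - 12C = 55.
Subtracting the second from the third: A + 24C = -125.
Solving: C = -5, A = -5, then B = -9.
Therefore w_{15} = -75 + (-9) + (-5)·(-32768) = 163756.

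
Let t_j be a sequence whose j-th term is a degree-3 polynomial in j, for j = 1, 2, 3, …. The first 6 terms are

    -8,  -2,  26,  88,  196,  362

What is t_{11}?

1st diffs: 6, 28, 62, 108, 166.
2nd diffs: 22, 34, 46, 58.
3rd diffs: 12, 12, 12 (constant).
Newton forward-difference form: t_j = -8 + 6·C(j-1,1) + 22·C(j-1,2) + 12·C(j-1,3).
At j = 11: j-1 = 10, so t_{11} = -8 + 60 + 990 + 1440 = 2482.

2482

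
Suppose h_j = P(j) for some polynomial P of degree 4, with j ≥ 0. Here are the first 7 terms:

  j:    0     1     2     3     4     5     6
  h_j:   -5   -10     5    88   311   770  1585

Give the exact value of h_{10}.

11645

1st diffs: -5, 15, 83, 223, 459, 815.
2nd diffs: 20, 68, 140, 236, 356.
3rd diffs: 48, 72, 96, 120.
4th diffs: 24, 24, 24 (constant).
Newton forward-difference form: h_j = -5 + (-5)·C(j,1) + 20·C(j,2) + 48·C(j,3) + 24·C(j,4).
At j = 10: j = 10, so h_{10} = -5 - 50 + 900 + 5760 + 5040 = 11645.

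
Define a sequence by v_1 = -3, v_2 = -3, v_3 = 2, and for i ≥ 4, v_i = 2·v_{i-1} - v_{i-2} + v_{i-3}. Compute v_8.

Applying the relation repeatedly:
v_4 = 4;  v_5 = 3;  v_6 = 4;  v_7 = 9;  v_8 = 17.

17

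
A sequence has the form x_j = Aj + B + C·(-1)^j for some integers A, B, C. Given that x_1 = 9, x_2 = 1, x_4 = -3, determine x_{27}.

-43

Plug in j = 1, 2, 4: A + B - C = 9; 2A + B + C = 1; 4A + B + C = -3.
Subtracting the first from the second: A + 2C = -8.
Subtracting the second from the third: 2A = -4.
Solving: C = -3, A = -2, then B = 8.
Therefore x_{27} = -54 + 8 + (-3)·(-1) = -43.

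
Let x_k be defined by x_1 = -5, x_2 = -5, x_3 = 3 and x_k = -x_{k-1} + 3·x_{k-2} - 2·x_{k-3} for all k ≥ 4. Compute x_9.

955

Compute successive terms:
x_4 = -8; x_5 = 27; x_6 = -57; x_7 = 154; x_8 = -379; x_9 = 955.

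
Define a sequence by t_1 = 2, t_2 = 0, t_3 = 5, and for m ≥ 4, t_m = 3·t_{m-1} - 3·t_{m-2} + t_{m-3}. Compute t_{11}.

Applying the relation repeatedly:
t_4 = 17;  t_5 = 36;  t_6 = 62;  t_7 = 95;  t_8 = 135;  t_9 = 182;  t_{10} = 236;  t_{11} = 297.

297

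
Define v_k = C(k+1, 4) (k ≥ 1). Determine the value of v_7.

C(8, 4) = 70, so v_7 = 70.

70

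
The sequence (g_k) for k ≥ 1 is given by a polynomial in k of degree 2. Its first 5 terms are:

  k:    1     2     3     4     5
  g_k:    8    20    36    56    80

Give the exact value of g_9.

1st diffs: 12, 16, 20, 24.
2nd diffs: 4, 4, 4 (constant).
So g_k = 2k^2 + 6k.
Evaluating at k = 9 gives g_9 = 216.

216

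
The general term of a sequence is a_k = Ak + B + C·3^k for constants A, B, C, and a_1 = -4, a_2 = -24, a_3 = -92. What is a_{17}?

The three given values yield: A + B + 3C = -4; 2A + B + 9C = -24; 3A + B + 27C = -92.
Subtracting the first from the second: A + 6C = -20.
Subtracting the second from the third: A + 18C = -68.
Solving: C = -4, A = 4, then B = 4.
Hence a_{17} = 4·17 + 4 + (-4)·129140163 = -516560580.

-516560580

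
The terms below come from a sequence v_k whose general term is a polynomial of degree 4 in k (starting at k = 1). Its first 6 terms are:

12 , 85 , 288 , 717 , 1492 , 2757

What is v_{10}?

1st diffs: 73, 203, 429, 775, 1265.
2nd diffs: 130, 226, 346, 490.
3rd diffs: 96, 120, 144.
4th diffs: 24, 24 (constant).
Newton forward-difference form: v_k = 12 + 73·C(k-1,1) + 130·C(k-1,2) + 96·C(k-1,3) + 24·C(k-1,4).
At k = 10: k-1 = 9, so v_{10} = 12 + 657 + 4680 + 8064 + 3024 = 16437.

16437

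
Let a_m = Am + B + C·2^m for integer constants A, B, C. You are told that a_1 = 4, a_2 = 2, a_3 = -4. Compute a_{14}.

At m = 1, 2, 3: A + B + 2C = 4; 2A + B + 4C = 2; 3A + B + 8C = -4.
Subtracting the first from the second: A + 2C = -2.
Subtracting the second from the third: A + 4C = -6.
Solving: C = -2, A = 2, then B = 6.
Hence a_{14} = 2·14 + 6 + (-2)·16384 = -32734.

-32734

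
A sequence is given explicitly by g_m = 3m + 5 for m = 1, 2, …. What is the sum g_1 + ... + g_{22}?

869

Over m = 1..22: Σm = 253.
Total = (3)·253 + (5)·22 = 869.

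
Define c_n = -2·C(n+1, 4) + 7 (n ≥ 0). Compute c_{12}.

-1423

C(13, 4) = 715, so c_{12} = -1423.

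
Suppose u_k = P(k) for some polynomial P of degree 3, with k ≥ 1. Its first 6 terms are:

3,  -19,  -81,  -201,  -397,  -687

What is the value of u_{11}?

1st diffs: -22, -62, -120, -196, -290.
2nd diffs: -40, -58, -76, -94.
3rd diffs: -18, -18, -18 (constant).
Newton forward-difference form: u_k = 3 + (-22)·C(k-1,1) + (-40)·C(k-1,2) + (-18)·C(k-1,3).
At k = 11: k-1 = 10, so u_{11} = 3 - 220 - 1800 - 2160 = -4177.

-4177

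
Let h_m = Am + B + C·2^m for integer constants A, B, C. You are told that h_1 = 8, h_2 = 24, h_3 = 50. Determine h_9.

At m = 1, 2, 3: A + B + 2C = 8; 2A + B + 4C = 24; 3A + B + 8C = 50.
Subtracting the first from the second: A + 2C = 16.
Subtracting the second from the third: A + 4C = 26.
Solving: C = 5, A = 6, then B = -8.
So h_m = 6·m + (-8) + 5·2^m; at m=9 this is 2606.

2606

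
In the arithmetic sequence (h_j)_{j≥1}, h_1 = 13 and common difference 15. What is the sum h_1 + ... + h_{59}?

26432

h_j = 13 + (j - 1)·15.
h_{59} = 883; S = 59·(13 + 883)/2 = 26432.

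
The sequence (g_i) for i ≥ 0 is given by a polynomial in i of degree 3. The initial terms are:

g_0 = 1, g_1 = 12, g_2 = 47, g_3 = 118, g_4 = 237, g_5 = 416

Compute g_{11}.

1st diffs: 11, 35, 71, 119, 179.
2nd diffs: 24, 36, 48, 60.
3rd diffs: 12, 12, 12 (constant).
So g_i = 2i^3 + 6i^2 + 3i + 1.
Evaluating at i = 11 gives g_{11} = 3422.

3422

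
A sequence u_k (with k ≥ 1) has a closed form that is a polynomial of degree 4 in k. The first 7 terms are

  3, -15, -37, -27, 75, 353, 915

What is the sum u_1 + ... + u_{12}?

34796

1st diffs: -18, -22, 10, 102, 278, 562.
2nd diffs: -4, 32, 92, 176, 284.
3rd diffs: 36, 60, 84, 108.
4th diffs: 24, 24, 24 (constant).
Newton forward-difference form: u_k = 3 + (-18)·C(k-1,1) + (-4)·C(k-1,2) + 36·C(k-1,3) + 24·C(k-1,4).
Continuing: …, 1893, 3443, 5745, 9003, …, u_{12} = 13445.
Summing k = 1..12 (12 terms) gives 34796.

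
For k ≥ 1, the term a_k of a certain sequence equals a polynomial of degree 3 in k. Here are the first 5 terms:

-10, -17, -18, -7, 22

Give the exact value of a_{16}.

1st diffs: -7, -1, 11, 29.
2nd diffs: 6, 12, 18.
3rd diffs: 6, 6 (constant).
Newton forward-difference form: a_k = -10 + (-7)·C(k-1,1) + 6·C(k-1,2) + 6·C(k-1,3).
At k = 16: k-1 = 15, so a_{16} = -10 - 105 + 630 + 2730 = 3245.

3245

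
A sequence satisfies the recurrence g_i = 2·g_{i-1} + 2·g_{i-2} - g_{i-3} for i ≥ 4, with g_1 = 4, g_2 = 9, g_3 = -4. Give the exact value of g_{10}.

30

Compute successive terms:
g_4 = 6;  g_5 = -5;  g_6 = 6;  g_7 = -4;  g_8 = 9;  g_9 = 4;  g_{10} = 30.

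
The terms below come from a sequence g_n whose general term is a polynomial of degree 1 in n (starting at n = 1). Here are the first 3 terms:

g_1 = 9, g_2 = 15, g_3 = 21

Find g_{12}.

75

1st diffs: 6, 6 (constant).
So g_n = 6n + 3.
Evaluating at n = 12 gives g_{12} = 75.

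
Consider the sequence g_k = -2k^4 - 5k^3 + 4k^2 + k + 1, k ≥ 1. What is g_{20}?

g_{20} = -2·20^4 - 5·20^3 + 4·20^2 + 1·20 + 1 = -358379.

-358379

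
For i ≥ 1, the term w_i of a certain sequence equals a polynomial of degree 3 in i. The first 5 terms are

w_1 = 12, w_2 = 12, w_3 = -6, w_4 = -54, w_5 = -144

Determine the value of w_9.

1st diffs: 0, -18, -48, -90.
2nd diffs: -18, -30, -42.
3rd diffs: -12, -12 (constant).
Newton forward-difference form: w_i = 12 + (-18)·C(i-1,2) + (-12)·C(i-1,3).
At i = 9: i-1 = 8, so w_9 = 12 - 504 - 672 = -1164.

-1164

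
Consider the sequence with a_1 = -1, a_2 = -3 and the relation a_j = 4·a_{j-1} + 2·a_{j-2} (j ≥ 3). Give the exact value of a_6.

a_3 = -14  a_4 = -62  a_5 = -276  a_6 = -1228.

-1228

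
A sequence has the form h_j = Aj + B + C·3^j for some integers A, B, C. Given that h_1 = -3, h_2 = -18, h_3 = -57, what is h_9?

The three given values yield: A + B + 3C = -3; 2A + B + 9C = -18; 3A + B + 27C = -57.
Subtracting the first from the second: A + 6C = -15.
Subtracting the second from the third: A + 18C = -39.
Solving: C = -2, A = -3, then B = 6.
Therefore h_9 = -27 + 6 + (-2)·19683 = -39387.

-39387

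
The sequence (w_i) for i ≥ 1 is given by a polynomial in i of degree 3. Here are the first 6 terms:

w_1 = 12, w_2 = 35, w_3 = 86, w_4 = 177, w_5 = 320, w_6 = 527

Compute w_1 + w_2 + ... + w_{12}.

1st diffs: 23, 51, 91, 143, 207.
2nd diffs: 28, 40, 52, 64.
3rd diffs: 12, 12, 12 (constant).
Newton forward-difference form: w_i = 12 + 23·C(i-1,1) + 28·C(i-1,2) + 12·C(i-1,3).
Continuing: …, 810, 1181, 1652, 2235, …, w_{12} = 3785.
Summing i = 1..12 (12 terms) gives 13762.

13762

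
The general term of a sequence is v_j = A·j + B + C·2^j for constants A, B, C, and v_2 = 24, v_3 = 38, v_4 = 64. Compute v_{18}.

786476

Plug in j = 2, 3, 4: 2A + B + 4C = 24; 3A + B + 8C = 38; 4A + B + 16C = 64.
Subtracting the first from the second: A + 4C = 14.
Subtracting the second from the third: A + 8C = 26.
Solving: C = 3, A = 2, then B = 8.
Therefore v_{18} = 36 + 8 + 3·262144 = 786476.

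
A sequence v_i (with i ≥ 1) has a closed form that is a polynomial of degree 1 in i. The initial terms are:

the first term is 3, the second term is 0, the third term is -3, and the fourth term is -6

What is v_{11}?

-27

1st diffs: -3, -3, -3 (constant).
So v_i = -3i + 6.
Evaluating at i = 11 gives v_{11} = -27.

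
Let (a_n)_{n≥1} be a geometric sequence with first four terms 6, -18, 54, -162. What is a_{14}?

Common ratio r = -3.
a_n = 6·(-3)^(n-1).
a_{14} = 6·(-3)^13 = -9565938.

-9565938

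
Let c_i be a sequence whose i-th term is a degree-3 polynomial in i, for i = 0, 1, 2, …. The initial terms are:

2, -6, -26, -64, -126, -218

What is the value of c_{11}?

-1736

1st diffs: -8, -20, -38, -62, -92.
2nd diffs: -12, -18, -24, -30.
3rd diffs: -6, -6, -6 (constant).
Newton forward-difference form: c_i = 2 + (-8)·C(i,1) + (-12)·C(i,2) + (-6)·C(i,3).
At i = 11: i = 11, so c_{11} = 2 - 88 - 660 - 990 = -1736.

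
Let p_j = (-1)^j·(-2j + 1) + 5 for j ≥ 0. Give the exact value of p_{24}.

-42

(-1)^24 = 1; -2j + 1 at j=24 is -47; so p_{24} = -42.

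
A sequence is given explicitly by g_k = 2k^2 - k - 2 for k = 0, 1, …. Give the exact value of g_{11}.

229

g_{11} = 2·11^2 - 1·11 - 2 = 229.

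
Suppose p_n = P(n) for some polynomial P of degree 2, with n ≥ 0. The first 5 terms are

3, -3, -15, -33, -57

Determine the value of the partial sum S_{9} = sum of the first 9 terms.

1st diffs: -6, -12, -18, -24.
2nd diffs: -6, -6, -6 (constant).
So p_n = -3n^2 - 3n + 3.
Continuing: -87, -123, -165, -213.
Summing n = 0..8 (9 terms) gives -693.

-693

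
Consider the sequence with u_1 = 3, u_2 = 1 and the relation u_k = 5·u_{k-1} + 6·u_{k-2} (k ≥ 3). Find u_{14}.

Step forward from the initial values:
u_3 = 23  u_4 = 121  u_5 = 743  …  u_{11} = 34552103  u_{12} = 207312601  u_{13} = 1243875623  u_{14} = 7463253721.
(Characteristic roots are 6 and -1.)

7463253721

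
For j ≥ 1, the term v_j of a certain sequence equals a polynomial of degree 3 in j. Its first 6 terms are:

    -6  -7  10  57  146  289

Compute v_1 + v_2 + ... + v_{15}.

24375

1st diffs: -1, 17, 47, 89, 143.
2nd diffs: 18, 30, 42, 54.
3rd diffs: 12, 12, 12 (constant).
Newton forward-difference form: v_j = -6 + (-1)·C(j-1,1) + 18·C(j-1,2) + 12·C(j-1,3).
Continuing: …, 498, 785, 1162, 1641, …, v_{15} = 5986.
Summing j = 1..15 (15 terms) gives 24375.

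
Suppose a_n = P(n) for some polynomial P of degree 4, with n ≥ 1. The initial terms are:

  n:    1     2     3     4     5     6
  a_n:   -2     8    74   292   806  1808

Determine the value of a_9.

1st diffs: 10, 66, 218, 514, 1002.
2nd diffs: 56, 152, 296, 488.
3rd diffs: 96, 144, 192.
4th diffs: 48, 48 (constant).
So a_n = 2n^4 - 4n^3 + 2n^2 + 2n - 4.
Evaluating at n = 9 gives a_9 = 10382.

10382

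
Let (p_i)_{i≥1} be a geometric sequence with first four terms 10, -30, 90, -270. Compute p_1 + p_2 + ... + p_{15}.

Common ratio r = -3.
p_i = 10·(-3)^(i-1).
S = 10·((-3)^15 - 1)/(-3 - 1) = 10·(-14348907 - 1)/(-4) = 35872270.

35872270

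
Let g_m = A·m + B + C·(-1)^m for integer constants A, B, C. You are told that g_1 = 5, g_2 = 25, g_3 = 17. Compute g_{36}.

229

The three given values yield: A + B - C = 5; 2A + B + C = 25; 3A + B - C = 17.
Subtracting the first from the second: A + 2C = 20.
Subtracting the second from the third: A - 2C = -8.
Solving: C = 7, A = 6, then B = 6.
Therefore g_{36} = 216 + 6 + 7·1 = 229.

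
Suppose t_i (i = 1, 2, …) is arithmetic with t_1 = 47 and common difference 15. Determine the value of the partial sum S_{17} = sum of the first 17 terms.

t_i = 47 + (i - 1)·15.
t_{17} = 287; S = 17·(47 + 287)/2 = 2839.

2839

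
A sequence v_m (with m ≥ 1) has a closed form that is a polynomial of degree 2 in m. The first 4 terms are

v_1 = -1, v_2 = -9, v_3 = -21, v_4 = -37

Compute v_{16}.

1st diffs: -8, -12, -16.
2nd diffs: -4, -4 (constant).
Newton forward-difference form: v_m = -1 + (-8)·C(m-1,1) + (-4)·C(m-1,2).
At m = 16: m-1 = 15, so v_{16} = -1 - 120 - 420 = -541.

-541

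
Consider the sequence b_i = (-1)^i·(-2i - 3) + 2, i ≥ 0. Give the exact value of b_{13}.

31

(-1)^13 = -1; -2i - 3 at i=13 is -29; so b_{13} = 31.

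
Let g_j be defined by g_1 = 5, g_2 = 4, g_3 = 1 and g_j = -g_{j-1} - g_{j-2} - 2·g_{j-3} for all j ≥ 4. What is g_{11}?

Step forward from the initial values:
g_4 = -15;  g_5 = 6;  g_6 = 7;  g_7 = 17;  g_8 = -36;  g_9 = 5;  g_{10} = -3;  g_{11} = 70.

70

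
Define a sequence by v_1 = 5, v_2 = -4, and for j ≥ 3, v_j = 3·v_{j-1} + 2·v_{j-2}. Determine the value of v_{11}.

Compute successive terms:
v_3 = -2  v_4 = -14  v_5 = -46  v_6 = -166  v_7 = -590  v_8 = -2102  v_9 = -7486  v_{10} = -26662  v_{11} = -94958.

-94958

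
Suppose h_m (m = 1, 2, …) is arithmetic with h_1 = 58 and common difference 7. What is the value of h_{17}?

h_m = 58 + (m - 1)·7.
h_{17} = 58 + 16·7 = 170.

170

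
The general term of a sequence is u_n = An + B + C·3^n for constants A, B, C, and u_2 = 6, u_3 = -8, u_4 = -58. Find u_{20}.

-3486784314

At n = 2, 3, 4: 2A + B + 9C = 6; 3A + B + 27C = -8; 4A + B + 81C = -58.
Subtracting the first from the second: A + 18C = -14.
Subtracting the second from the third: A + 54C = -50.
Solving: C = -1, A = 4, then B = 7.
Hence u_{20} = 4·20 + 7 + (-1)·3486784401 = -3486784314.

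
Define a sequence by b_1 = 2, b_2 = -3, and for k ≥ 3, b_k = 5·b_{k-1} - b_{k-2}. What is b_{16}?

-12005305042

Applying the relation repeatedly:
b_3 = -17;  b_4 = -82;  b_5 = -393;  …;  b_{13} = -109148158;  b_{14} = -522960243;  b_{15} = -2505653057;  b_{16} = -12005305042.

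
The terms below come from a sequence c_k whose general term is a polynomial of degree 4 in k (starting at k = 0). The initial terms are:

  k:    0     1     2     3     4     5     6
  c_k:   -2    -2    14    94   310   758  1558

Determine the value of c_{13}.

32134

1st diffs: 0, 16, 80, 216, 448, 800.
2nd diffs: 16, 64, 136, 232, 352.
3rd diffs: 48, 72, 96, 120.
4th diffs: 24, 24, 24 (constant).
Newton forward-difference form: c_k = -2 + 16·C(k,2) + 48·C(k,3) + 24·C(k,4).
At k = 13: k = 13, so c_{13} = -2 + 1248 + 13728 + 17160 = 32134.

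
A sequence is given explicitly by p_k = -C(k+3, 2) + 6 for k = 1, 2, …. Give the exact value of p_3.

C(6, 2) = 15, so p_3 = -9.

-9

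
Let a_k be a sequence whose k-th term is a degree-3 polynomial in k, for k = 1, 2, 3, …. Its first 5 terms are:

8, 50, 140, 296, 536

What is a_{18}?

19490

1st diffs: 42, 90, 156, 240.
2nd diffs: 48, 66, 84.
3rd diffs: 18, 18 (constant).
Newton forward-difference form: a_k = 8 + 42·C(k-1,1) + 48·C(k-1,2) + 18·C(k-1,3).
At k = 18: k-1 = 17, so a_{18} = 8 + 714 + 6528 + 12240 = 19490.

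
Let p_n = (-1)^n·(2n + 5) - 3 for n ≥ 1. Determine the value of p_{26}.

(-1)^26 = 1; 2n + 5 at n=26 is 57; so p_{26} = 54.

54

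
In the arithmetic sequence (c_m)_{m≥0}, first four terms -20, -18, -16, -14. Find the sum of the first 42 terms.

882

Common difference d = 2.
c_m = -20 + (m - 0)·2.
c_{41} = 62; S = 42·(-20 + 62)/2 = 882.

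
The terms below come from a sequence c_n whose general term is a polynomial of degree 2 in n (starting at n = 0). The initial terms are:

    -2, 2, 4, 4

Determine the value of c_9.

-38

1st diffs: 4, 2, 0.
2nd diffs: -2, -2 (constant).
Newton forward-difference form: c_n = -2 + 4·C(n,1) + (-2)·C(n,2).
At n = 9: n = 9, so c_9 = -2 + 36 - 72 = -38.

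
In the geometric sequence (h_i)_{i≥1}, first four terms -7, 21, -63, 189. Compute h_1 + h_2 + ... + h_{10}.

103334

Common ratio r = -3.
h_i = (-7)·(-3)^(i-1).
S = (-7)·((-3)^10 - 1)/(-3 - 1) = (-7)·(59049 - 1)/(-4) = 103334.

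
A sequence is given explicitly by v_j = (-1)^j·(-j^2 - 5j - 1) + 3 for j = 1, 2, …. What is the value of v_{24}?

-694

(-1)^24 = 1; -j^2 - 5j - 1 at j=24 is -697; so v_{24} = -694.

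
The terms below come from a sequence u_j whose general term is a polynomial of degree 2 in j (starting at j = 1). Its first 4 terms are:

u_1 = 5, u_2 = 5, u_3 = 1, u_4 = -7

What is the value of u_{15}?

1st diffs: 0, -4, -8.
2nd diffs: -4, -4 (constant).
So u_j = -2j^2 + 6j + 1.
Evaluating at j = 15 gives u_{15} = -359.

-359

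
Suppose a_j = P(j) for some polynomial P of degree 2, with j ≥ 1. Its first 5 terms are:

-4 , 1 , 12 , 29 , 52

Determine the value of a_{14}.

1st diffs: 5, 11, 17, 23.
2nd diffs: 6, 6, 6 (constant).
So a_j = 3j^2 - 4j - 3.
Evaluating at j = 14 gives a_{14} = 529.

529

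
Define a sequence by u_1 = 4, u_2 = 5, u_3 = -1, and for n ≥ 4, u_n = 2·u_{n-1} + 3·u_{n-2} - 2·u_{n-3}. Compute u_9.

Iterate the recurrence:
u_4 = 5  u_5 = -3  u_6 = 11  u_7 = 3  u_8 = 45  u_9 = 77.

77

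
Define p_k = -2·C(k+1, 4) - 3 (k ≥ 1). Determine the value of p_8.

C(9, 4) = 126, so p_8 = -255.

-255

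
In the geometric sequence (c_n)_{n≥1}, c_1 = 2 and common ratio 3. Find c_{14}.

3188646

c_n = 2·3^(n-1).
c_{14} = 2·3^13 = 3188646.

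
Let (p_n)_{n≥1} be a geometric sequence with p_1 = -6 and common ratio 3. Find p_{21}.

-20920706406

p_n = (-6)·3^(n-1).
p_{21} = (-6)·3^20 = -20920706406.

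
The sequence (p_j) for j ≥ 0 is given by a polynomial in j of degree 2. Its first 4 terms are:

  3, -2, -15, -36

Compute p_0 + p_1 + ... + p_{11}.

-2054

1st diffs: -5, -13, -21.
2nd diffs: -8, -8 (constant).
So p_j = -4j^2 - j + 3.
Continuing: …, -65, -102, -147, -200, …, p_{11} = -492.
Summing j = 0..11 (12 terms) gives -2054.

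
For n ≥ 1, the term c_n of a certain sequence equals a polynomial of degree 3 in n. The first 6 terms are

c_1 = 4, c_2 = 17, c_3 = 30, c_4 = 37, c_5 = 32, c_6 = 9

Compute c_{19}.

1st diffs: 13, 13, 7, -5, -23.
2nd diffs: 0, -6, -12, -18.
3rd diffs: -6, -6, -6 (constant).
So c_n = -n^3 + 6n^2 + 2n - 3.
Evaluating at n = 19 gives c_{19} = -4658.

-4658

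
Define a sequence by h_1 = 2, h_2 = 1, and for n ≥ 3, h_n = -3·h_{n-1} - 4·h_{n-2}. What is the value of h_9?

821

Compute successive terms:
h_3 = -11; h_4 = 29; h_5 = -43; h_6 = 13; h_7 = 133; h_8 = -451; h_9 = 821.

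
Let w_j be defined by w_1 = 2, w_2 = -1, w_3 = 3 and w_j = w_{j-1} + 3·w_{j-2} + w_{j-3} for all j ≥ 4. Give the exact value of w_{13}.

9802

w_4 = 2  w_5 = 10  w_6 = 19  w_7 = 51  w_8 = 118  w_9 = 290  w_{10} = 695  w_{11} = 1683  w_{12} = 4058  w_{13} = 9802.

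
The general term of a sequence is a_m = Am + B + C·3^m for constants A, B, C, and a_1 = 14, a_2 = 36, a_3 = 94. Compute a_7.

At m = 1, 2, 3: A + B + 3C = 14; 2A + B + 9C = 36; 3A + B + 27C = 94.
Subtracting the first from the second: A + 6C = 22.
Subtracting the second from the third: A + 18C = 58.
Solving: C = 3, A = 4, then B = 1.
Hence a_7 = 4·7 + 1 + 3·2187 = 6590.

6590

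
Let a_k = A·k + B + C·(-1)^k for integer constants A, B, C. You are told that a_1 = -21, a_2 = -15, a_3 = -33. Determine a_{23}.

At k = 1, 2, 3: A + B - C = -21; 2A + B + C = -15; 3A + B - C = -33.
Subtracting the first from the second: A + 2C = 6.
Subtracting the second from the third: A - 2C = -18.
Solving: C = 6, A = -6, then B = -9.
So a_k = -6·k + (-9) + 6·(-1)^k; at k=23 this is -153.

-153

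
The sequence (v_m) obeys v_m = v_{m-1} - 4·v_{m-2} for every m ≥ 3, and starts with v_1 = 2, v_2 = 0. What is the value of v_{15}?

33496

Applying the relation repeatedly:
v_3 = -8; v_4 = -8; v_5 = 24; …; v_{12} = -2440; v_{13} = -7912; v_{14} = 1848; v_{15} = 33496.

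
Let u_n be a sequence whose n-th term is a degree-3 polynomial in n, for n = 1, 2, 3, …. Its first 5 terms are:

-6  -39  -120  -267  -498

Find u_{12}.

-5979

1st diffs: -33, -81, -147, -231.
2nd diffs: -48, -66, -84.
3rd diffs: -18, -18 (constant).
So u_n = -3n^3 - 6n^2 + 6n - 3.
Evaluating at n = 12 gives u_{12} = -5979.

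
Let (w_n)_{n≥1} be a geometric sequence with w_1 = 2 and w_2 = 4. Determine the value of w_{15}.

32768

Common ratio r = 2.
w_n = 2·2^(n-1).
w_{15} = 2·2^14 = 32768.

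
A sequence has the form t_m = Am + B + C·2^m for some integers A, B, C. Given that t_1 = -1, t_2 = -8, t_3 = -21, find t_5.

Plug in m = 1, 2, 3: A + B + 2C = -1; 2A + B + 4C = -8; 3A + B + 8C = -21.
Subtracting the first from the second: A + 2C = -7.
Subtracting the second from the third: A + 4C = -13.
Solving: C = -3, A = -1, then B = 6.
So t_m = -1·m + 6 + (-3)·2^m; at m=5 this is -95.

-95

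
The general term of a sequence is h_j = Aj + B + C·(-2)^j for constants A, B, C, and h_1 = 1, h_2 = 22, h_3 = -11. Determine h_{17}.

Write the equations: A + B - 2C = 1; 2A + B + 4C = 22; 3A + B - 8C = -11.
Subtracting the first from the second: A + 6C = 21.
Subtracting the second from the third: A - 12C = -33.
Solving: C = 3, A = 3, then B = 4.
Therefore h_{17} = 51 + 4 + 3·(-131072) = -393161.

-393161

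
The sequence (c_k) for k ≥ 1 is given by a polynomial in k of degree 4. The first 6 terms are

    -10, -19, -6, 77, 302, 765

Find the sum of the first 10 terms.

1st diffs: -9, 13, 83, 225, 463.
2nd diffs: 22, 70, 142, 238.
3rd diffs: 48, 72, 96.
4th diffs: 24, 24 (constant).
Newton forward-difference form: c_k = -10 + (-9)·C(k-1,1) + 22·C(k-1,2) + 48·C(k-1,3) + 24·C(k-1,4).
Continuing: 1586, 2909, 4902, 7757.
Summing k = 1..10 (10 terms) gives 18263.

18263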